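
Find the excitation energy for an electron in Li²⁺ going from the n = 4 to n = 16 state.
7.175 eV

The energy levels of a hydrogen-like atom are E_n = -13.6057 Z² eV / n².

Energy at n = 4: E_4 = -13.6057 × 3² / 4² = -7.653206 eV
Energy at n = 16: E_16 = -13.6057 × 3² / 16² = -0.478325 eV

The excitation energy is the difference:
ΔE = E_16 - E_4
ΔE = -0.478325 - (-7.653206)
ΔE = 7.175 eV

Since this is positive, energy must be absorbed (photon absorption).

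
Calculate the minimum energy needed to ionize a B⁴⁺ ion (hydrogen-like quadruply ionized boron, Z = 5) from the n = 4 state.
21.25891 eV

The ionization energy is the energy needed to remove the electron completely (n → ∞).

For a hydrogen-like ion with Z = 5, E_n = -13.6057 Z² / n² eV.

At n = 4: E_4 = -13.6057 × 5² / 4² = -21.25890625 eV
At n = ∞: E_∞ = 0 eV

Ionization energy = E_∞ - E_4 = 0 - (-21.25890625) = 21.25890625 eV
Ionization energy ≈ 21.25891 eV

This is also called the binding energy of the electron in state n = 4.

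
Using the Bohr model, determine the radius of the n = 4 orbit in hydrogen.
0.8467 nm (or 8.4668 Å)

The Bohr radius formula is:
r_n = n² a₀ / Z

where a₀ = 0.0529177 nm is the Bohr radius.

For H (Z = 1) at n = 4:
r_4 = 4² × 0.0529177 nm / 1
r_4 = 16 × 0.0529177 nm / 1
r_4 = 0.84668 nm / 1
r_4 = 0.8467 nm

The electron orbits at approximately 0.8467 nm from the nucleus.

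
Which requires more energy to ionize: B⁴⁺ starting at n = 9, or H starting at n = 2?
B⁴⁺ at n = 9 (E = -4.199 eV)

Using E_n = -13.6057 Z² / n² eV:

B⁴⁺ (Z = 5) at n = 9:
E = -13.6057 × 5² / 9² = -13.6057 × 25 / 81 = -4.199290 eV

H (Z = 1) at n = 2:
E = -13.6057 × 1² / 2² = -13.6057 × 1 / 4 = -3.401425 eV

Since -4.199290 eV < -3.401425 eV,
B⁴⁺ at n = 9 is more tightly bound (requires more energy to ionize).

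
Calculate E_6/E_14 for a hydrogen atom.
5.44

Using E_n = -13.6057 Z² / n² eV with Z = 1:

E_6 = -13.6057 / 6² = -13.6057 / 36 = -0.37793611 eV
E_14 = -13.6057 / 14² = -13.6057 / 196 = -0.06941684 eV

The ratio is:
E_6/E_14 = (-0.37793611) / (-0.06941684)
E_6/E_14 = (-13.6057/36) / (-13.6057/196)
E_6/E_14 = 196/36
E_6/E_14 = 5.44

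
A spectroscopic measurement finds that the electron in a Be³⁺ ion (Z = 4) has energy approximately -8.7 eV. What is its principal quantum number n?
n = 5

The exact energy levels follow E_n = -13.6057 Z² / n² eV with Z = 4.

The measured value (-8.7 eV) is reported to only 2 significant figures, so we must test candidate n values and see which one matches to that precision.

Candidate energies:
  n = 3:  E = -13.6057 × 4² / 3² = -24.18791 eV
  n = 4:  E = -13.6057 × 4² / 4² = -13.60570 eV
  n = 5:  E = -13.6057 × 4² / 5² = -8.70765 eV  ← matches
  n = 6:  E = -13.6057 × 4² / 6² = -6.04698 eV
  n = 7:  E = -13.6057 × 4² / 7² = -4.44268 eV

Checking against the measurement of -8.7 eV (2 sig figs), only n = 5 agrees:
E_5 = -8.70765 eV, which rounds to -8.7 eV ✓

Therefore n = 5.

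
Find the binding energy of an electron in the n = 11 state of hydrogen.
0.112444 eV

The ionization energy is the energy needed to remove the electron completely (n → ∞).

For hydrogen, E_n = -13.6057 eV / n².

At n = 11: E_11 = -13.6057 / 11² = -0.112443802 eV
At n = ∞: E_∞ = 0 eV

Ionization energy = E_∞ - E_11 = 0 - (-0.112443802) = 0.112443802 eV
Ionization energy ≈ 0.112444 eV

This is also called the binding energy of the electron in state n = 11.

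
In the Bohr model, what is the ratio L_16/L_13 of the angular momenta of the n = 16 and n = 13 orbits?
1.230769

In the Bohr model, L_n = nℏ, so the ratio is purely the ratio of quantum numbers:

L_16/L_13 = 16ℏ / 13ℏ = 16/13 = 1.230769

The angular momentum scales linearly with n.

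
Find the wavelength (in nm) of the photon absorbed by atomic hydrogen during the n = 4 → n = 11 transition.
1680.19933 nm

First, find the transition energy using E_n = -13.6057 / n² eV:
E_4 = -13.6057 / 4² = -0.85035625000 eV
E_11 = -13.6057 / 11² = -0.11244380165 eV

Photon energy: |ΔE| = |E_11 - E_4| = 0.73791244835 eV

Convert to wavelength using E = hc/λ with hc = 1239.84 eV·nm:
λ = hc/E = 1239.84 eV·nm / 0.73791244835 eV
λ = 1680.19933 nm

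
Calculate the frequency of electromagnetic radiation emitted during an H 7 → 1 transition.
3.22e+15 Hz

First, find the transition energy:
E_7 = -13.6057 / 7² = -0.27767 eV
E_1 = -13.6057 / 1² = -13.60570 eV
|ΔE| = |E_1 - E_7| = 13.32803 eV

Convert to Joules: E = 13.32803 eV × (1.602177 × 10⁻¹⁹ J/eV) = 2.1354e-18 J

Using E = hf:
f = E/h = 2.1354e-18 J / (6.62607 × 10⁻³⁴ J·s)
f = 3.22e+15 Hz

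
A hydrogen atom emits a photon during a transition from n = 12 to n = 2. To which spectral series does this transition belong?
Balmer series

The spectral series in hydrogen are named based on the final (lower) energy level:
- Lyman series: n_final = 1 (ultraviolet)
- Balmer series: n_final = 2 (visible/near-UV)
- Paschen series: n_final = 3 (infrared)
- Brackett series: n_final = 4 (infrared)
- Pfund series: n_final = 5 (far infrared)

Since this transition ends at n = 2, it belongs to the Balmer series.

For reference, this 12 → 2 line has photon energy
ΔE = 13.6057 eV × (1/2² - 1/12²) = 3.306940972 eV,
corresponding to wavelength λ = hc/ΔE = 1239.84 eV·nm / 3.306940972 eV = 374.92051 nm in the visible/near-UV region.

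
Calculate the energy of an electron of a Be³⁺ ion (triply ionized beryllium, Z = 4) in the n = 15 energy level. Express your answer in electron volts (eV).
-0.9675 eV

The energy levels of a hydrogen-like atom are given by:
E_n = -13.6057 Z² / n² eV  (with Z = 4 for Be³⁺)

For n = 15:
E_15 = -13.6057 × 4² / 15²
E_15 = -13.6057 × 16 / 225
E_15 = -0.9675 eV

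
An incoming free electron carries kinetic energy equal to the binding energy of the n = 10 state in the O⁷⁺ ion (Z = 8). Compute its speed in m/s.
1.750e+06 m/s (or 0.583789% of c)

The binding energy at n = 10 for O⁷⁺ is:
E_10 = -13.6057 × 8²/10² = -8.70764800 eV
|E_10| = 8.70764800 eV

Convert to Joules:
KE = 8.70764800 eV × (1.602177 × 10⁻¹⁹ J/eV) = 1.39512e-18 J

Using KE = ½mv²:
v = √(2·KE/m_e)
v = √(2 × 1.39512e-18 J / 9.10938 × 10⁻³¹ kg)
v = 1.750e+06 m/s

This is approximately 0.583789% the speed of light.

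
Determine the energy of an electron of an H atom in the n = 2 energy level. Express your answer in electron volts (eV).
-3.4014 eV

The energy levels of a hydrogen-like atom are given by:
E_n = -13.6057 eV / n²

For n = 2:
E_2 = -13.6057 eV / 2²
E_2 = -13.6057 eV / 4
E_2 = -3.4014 eV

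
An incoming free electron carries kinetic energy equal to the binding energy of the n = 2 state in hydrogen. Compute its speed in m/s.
1.09385e+06 m/s (or 0.36487% of c)

The binding energy at n = 2 for hydrogen is:
E_2 = -13.6057/2² = -3.40142500 eV
|E_2| = 3.40142500 eV

Convert to Joules:
KE = 3.40142500 eV × (1.602177 × 10⁻¹⁹ J/eV) = 5.4496849e-19 J

Using KE = ½mv²:
v = √(2·KE/m_e)
v = √(2 × 5.4496849e-19 J / 9.10938 × 10⁻³¹ kg)
v = 1.09385e+06 m/s

This is approximately 0.36487% the speed of light.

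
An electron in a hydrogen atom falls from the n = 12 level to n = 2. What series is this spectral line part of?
Balmer series

The spectral series in hydrogen are named based on the final (lower) energy level:
- Lyman series: n_final = 1 (ultraviolet)
- Balmer series: n_final = 2 (visible/near-UV)
- Paschen series: n_final = 3 (infrared)
- Brackett series: n_final = 4 (infrared)
- Pfund series: n_final = 5 (far infrared)

Since this transition ends at n = 2, it belongs to the Balmer series.

For reference, this 12 → 2 line has photon energy
ΔE = 13.6057 eV × (1/2² - 1/12²) = 3.306941 eV,
corresponding to wavelength λ = hc/ΔE = 1239.84 eV·nm / 3.306941 eV = 374.92 nm in the visible/near-UV region.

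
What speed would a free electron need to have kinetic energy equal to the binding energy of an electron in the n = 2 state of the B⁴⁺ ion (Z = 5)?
5.46923e+06 m/s (or 1.824% of c)

The binding energy at n = 2 for B⁴⁺ is:
E_2 = -13.6057 × 5²/2² = -85.0356250 eV
|E_2| = 85.0356250 eV

Convert to Joules:
KE = 85.0356250 eV × (1.602177 × 10⁻¹⁹ J/eV) = 1.3624212e-17 J

Using KE = ½mv²:
v = √(2·KE/m_e)
v = √(2 × 1.3624212e-17 J / 9.10938 × 10⁻³¹ kg)
v = 5.46923e+06 m/s

This is approximately 1.824% the speed of light.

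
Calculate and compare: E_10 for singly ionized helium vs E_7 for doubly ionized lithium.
Li²⁺ at n = 7 (E = -2.499 eV)

Using E_n = -13.6057 Z² / n² eV:

He⁺ (Z = 2) at n = 10:
E = -13.6057 × 2² / 10² = -13.6057 × 4 / 100 = -0.544228 eV

Li²⁺ (Z = 3) at n = 7:
E = -13.6057 × 3² / 7² = -13.6057 × 9 / 49 = -2.499006 eV

Since -2.499006 eV < -0.544228 eV,
Li²⁺ at n = 7 is more tightly bound (requires more energy to ionize).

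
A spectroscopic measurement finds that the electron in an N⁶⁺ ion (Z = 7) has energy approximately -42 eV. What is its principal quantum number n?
n = 4

The exact energy levels follow E_n = -13.6057 Z² / n² eV with Z = 7.

The measured value (-42 eV) is reported to only 2 significant figures, so we must test candidate n values and see which one matches to that precision.

Candidate energies:
  n = 2:  E = -13.6057 × 7² / 2² = -166.66983 eV
  n = 3:  E = -13.6057 × 7² / 3² = -74.07548 eV
  n = 4:  E = -13.6057 × 7² / 4² = -41.66746 eV  ← matches
  n = 5:  E = -13.6057 × 7² / 5² = -26.66717 eV
  n = 6:  E = -13.6057 × 7² / 6² = -18.51887 eV

Checking against the measurement of -42 eV (2 sig figs), only n = 4 agrees:
E_4 = -41.66746 eV, which rounds to -42 eV ✓

Therefore n = 4.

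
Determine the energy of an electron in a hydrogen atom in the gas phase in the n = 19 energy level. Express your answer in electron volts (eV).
-0.04 eV

The energy levels of a hydrogen-like atom are given by:
E_n = -13.6057 eV / n²

For n = 19:
E_19 = -13.6057 eV / 19²
E_19 = -13.6057 eV / 361
E_19 = -0.04 eV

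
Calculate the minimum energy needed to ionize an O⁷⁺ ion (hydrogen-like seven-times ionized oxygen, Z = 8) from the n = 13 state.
5.15 eV

The ionization energy is the energy needed to remove the electron completely (n → ∞).

For a hydrogen-like ion with Z = 8, E_n = -13.6057 Z² / n² eV.

At n = 13: E_13 = -13.6057 × 8² / 13² = -5.15245 eV
At n = ∞: E_∞ = 0 eV

Ionization energy = E_∞ - E_13 = 0 - (-5.15245) = 5.15245 eV
Ionization energy ≈ 5.15 eV

This is also called the binding energy of the electron in state n = 13.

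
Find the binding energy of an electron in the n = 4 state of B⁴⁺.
21.258906 eV

The ionization energy is the energy needed to remove the electron completely (n → ∞).

For a hydrogen-like ion with Z = 5, E_n = -13.6057 Z² / n² eV.

At n = 4: E_4 = -13.6057 × 5² / 4² = -21.258906250 eV
At n = ∞: E_∞ = 0 eV

Ionization energy = E_∞ - E_4 = 0 - (-21.258906250) = 21.258906250 eV
Ionization energy ≈ 21.258906 eV

This is also called the binding energy of the electron in state n = 4.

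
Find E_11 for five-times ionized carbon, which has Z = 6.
-4.048 eV

For hydrogen-like ions, the energy levels scale with Z²:
E_n = -13.6057 Z² / n² eV

For C⁵⁺ (Z = 6) at n = 11:
E_11 = -13.6057 × 6² / 11²
E_11 = -13.6057 × 36 / 121
E_11 = -489.8052 / 121
E_11 = -4.048 eV

The energy is 36 times more negative than hydrogen at the same n due to the stronger nuclear charge.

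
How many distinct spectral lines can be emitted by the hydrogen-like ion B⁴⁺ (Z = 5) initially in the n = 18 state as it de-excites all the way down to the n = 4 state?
105

The electron can occupy levels n = 4, 5, ..., 18 during de-excitation — that is m = 18 - 4 + 1 = 15 distinct levels.

The number of distinct spectral lines equals the number of ways to choose 2 of these m levels (each pair gives one possible emission transition):

Number of lines = m(m-1)/2 = 15×14/2 = 105

These correspond to all possible transitions between the 15 levels:
18 → 17, 18 → 16, 18 → 15, 18 → 14, 18 → 13, 18 → 12, 18 → 11, 18 → 10...

Each transition produces a photon with a unique energy (and thus wavelength). This count does not depend on Z.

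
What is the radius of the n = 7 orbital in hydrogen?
2.592968 nm (or 25.929683 Å)

The Bohr radius formula is:
r_n = n² a₀ / Z

where a₀ = 0.052917721 nm is the Bohr radius.

For H (Z = 1) at n = 7:
r_7 = 7² × 0.052917721 nm / 1
r_7 = 49 × 0.052917721 nm / 1
r_7 = 2.5929683 nm / 1
r_7 = 2.592968 nm

The electron orbits at approximately 2.592968 nm from the nucleus.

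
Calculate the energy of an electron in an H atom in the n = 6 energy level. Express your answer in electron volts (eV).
-0.37794 eV

The energy levels of a hydrogen-like atom are given by:
E_n = -13.6057 eV / n²

For n = 6:
E_6 = -13.6057 eV / 6²
E_6 = -13.6057 eV / 36
E_6 = -0.37794 eV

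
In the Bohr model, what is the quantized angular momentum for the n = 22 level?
2.3201e-33 J·s (or 22ℏ)

In the Bohr model, angular momentum is quantized:
L = nℏ

where ℏ = h/(2π) = 1.054572e-34 J·s

For n = 22:
L = 22 × 1.054572e-34 J·s
L = 2.3201e-33 J·s

This can also be written as L = 22ℏ.
The angular momentum is an integer multiple of the reduced Planck constant.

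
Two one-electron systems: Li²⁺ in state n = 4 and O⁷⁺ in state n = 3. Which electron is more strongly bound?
O⁷⁺ at n = 3 (E = -96.7516 eV)

Using E_n = -13.6057 Z² / n² eV:

Li²⁺ (Z = 3) at n = 4:
E = -13.6057 × 3² / 4² = -13.6057 × 9 / 16 = -7.6532063 eV

O⁷⁺ (Z = 8) at n = 3:
E = -13.6057 × 8² / 3² = -13.6057 × 64 / 9 = -96.7516444 eV

Since -96.7516444 eV < -7.6532063 eV,
O⁷⁺ at n = 3 is more tightly bound (requires more energy to ionize).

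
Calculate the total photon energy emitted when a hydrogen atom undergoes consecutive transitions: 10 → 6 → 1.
13.46964 eV

The energy levels of hydrogen are E_n = -13.6057 / n² eV.

First transition (10 → 6):
ΔE₁ = |E_6 - E_10|
ΔE₁ = |-0.37793611111 - (-0.13605700000)| = 0.24187911 eV

Second transition (6 → 1):
ΔE₂ = |E_1 - E_6|
ΔE₂ = |-13.60570000000 - (-0.37793611111)| = 13.22776389 eV

Total energy released:
E_total = ΔE₁ + ΔE₂ = 0.24187911 + 13.22776389 = 13.46964 eV

Note: This equals the direct transition 10 → 1: 13.46964 eV ✓
Energy is conserved regardless of the path taken.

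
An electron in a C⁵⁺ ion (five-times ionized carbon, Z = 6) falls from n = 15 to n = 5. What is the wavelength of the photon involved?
71.19259 nm

First, find the transition energy using E_n = -13.6057 Z² / n² eV:
E_15 = -13.6057 × 6² / 15² = -2.1769120 eV
E_5 = -13.6057 × 6² / 5² = -19.5922080 eV

Photon energy: |ΔE| = |E_5 - E_15| = 17.4152960 eV

Convert to wavelength using E = hc/λ with hc = 1239.84 eV·nm:
λ = hc/E = 1239.84 eV·nm / 17.4152960 eV
λ = 71.19259 nm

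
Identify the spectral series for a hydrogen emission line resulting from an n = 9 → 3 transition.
Paschen series

The spectral series in hydrogen are named based on the final (lower) energy level:
- Lyman series: n_final = 1 (ultraviolet)
- Balmer series: n_final = 2 (visible/near-UV)
- Paschen series: n_final = 3 (infrared)
- Brackett series: n_final = 4 (infrared)
- Pfund series: n_final = 5 (far infrared)

Since this transition ends at n = 3, it belongs to the Paschen series.

For reference, this 9 → 3 line has photon energy
ΔE = 13.6057 eV × (1/3² - 1/9²) = 1.343772840 eV,
corresponding to wavelength λ = hc/ΔE = 1239.84 eV·nm / 1.343772840 eV = 922.65595 nm in the infrared region.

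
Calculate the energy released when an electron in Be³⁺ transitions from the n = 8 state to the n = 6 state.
2.64555 eV

The energy levels are E_n = -13.6057 Z² eV / n².

Energy at n = 8: E_8 = -13.6057 × 4² / 8² = -3.40142500 eV
Energy at n = 6: E_6 = -13.6057 × 4² / 6² = -6.04697778 eV

For emission (electron falling to lower state), the photon energy is:
E_photon = E_8 - E_6 = |-3.40142500 - (-6.04697778)|
E_photon = 2.64555 eV

This energy is carried away by the emitted photon.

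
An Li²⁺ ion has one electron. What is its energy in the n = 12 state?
-0.85036 eV

For hydrogen-like ions, the energy levels scale with Z²:
E_n = -13.6057 Z² / n² eV

For Li²⁺ (Z = 3) at n = 12:
E_12 = -13.6057 × 3² / 12²
E_12 = -13.6057 × 9 / 144
E_12 = -122.4513 / 144
E_12 = -0.85036 eV

The energy is 9 times more negative than hydrogen at the same n due to the stronger nuclear charge.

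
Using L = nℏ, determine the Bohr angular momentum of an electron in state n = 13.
1.371e-33 J·s (or 13ℏ)

In the Bohr model, angular momentum is quantized:
L = nℏ

where ℏ = h/(2π) = 1.05457e-34 J·s

For n = 13:
L = 13 × 1.05457e-34 J·s
L = 1.371e-33 J·s

This can also be written as L = 13ℏ.
The angular momentum is an integer multiple of the reduced Planck constant.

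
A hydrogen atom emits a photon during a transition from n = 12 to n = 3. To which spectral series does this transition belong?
Paschen series

The spectral series in hydrogen are named based on the final (lower) energy level:
- Lyman series: n_final = 1 (ultraviolet)
- Balmer series: n_final = 2 (visible/near-UV)
- Paschen series: n_final = 3 (infrared)
- Brackett series: n_final = 4 (infrared)
- Pfund series: n_final = 5 (far infrared)

Since this transition ends at n = 3, it belongs to the Paschen series.

For reference, this 12 → 3 line has photon energy
ΔE = 13.6057 eV × (1/3² - 1/12²) = 1.41726042 eV,
corresponding to wavelength λ = hc/ΔE = 1239.84 eV·nm / 1.41726042 eV = 874.8145 nm in the infrared region.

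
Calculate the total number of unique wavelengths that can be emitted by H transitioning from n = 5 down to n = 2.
6

The electron can occupy levels n = 2, 3, ..., 5 during de-excitation — that is m = 5 - 2 + 1 = 4 distinct levels.

The number of distinct spectral lines equals the number of ways to choose 2 of these m levels (each pair gives one possible emission transition):

Number of lines = m(m-1)/2 = 4×3/2 = 6

These correspond to all possible transitions between the 4 levels:
5 → 4, 5 → 3, 5 → 2, 4 → 3, 4 → 2, 3 → 2

Each transition produces a photon with a unique energy (and thus wavelength). This count does not depend on Z.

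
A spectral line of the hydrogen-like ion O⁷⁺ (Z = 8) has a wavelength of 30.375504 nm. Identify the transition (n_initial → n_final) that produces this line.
n = 8 → n = 4

First, find the photon energy from the wavelength (hc = 1239.84 eV·nm):
E = hc/λ = 1239.84 eV·nm / 30.375504 nm = 40.817101 eV

The energy levels of O⁷⁺ satisfy E_n = -13.6057 × 8² / n² eV, so an emission n_i → n_f releases
ΔE = 13.6057 × 8² × (1/n_f² − 1/n_i²) eV.

Setting ΔE equal to the photon energy:
1/n_f² − 1/n_i² = 40.817101 / (13.6057 × 8²) = 0.046875001

Since 1/n_i² must be positive, we need 1/n_f² > 0.046875001, i.e. n_f ≤ 4. For each allowed n_f, solve n_i = (1/n_f² − 0.046875001)^(−1/2) and check whether it is a whole number:
  n_f = 1: 1/n_i² = 1.000000000 − 0.046875001 = 0.953124999 → n_i = 1.024  (not an integer) ✗
  n_f = 2: 1/n_i² = 0.250000000 − 0.046875001 = 0.203124999 → n_i = 2.219  (not an integer) ✗
  n_f = 3: 1/n_i² = 0.111111111 − 0.046875001 = 0.064236110 → n_i = 3.946  (not an integer) ✗
  n_f = 4: 1/n_i² = 0.062500000 − 0.046875001 = 0.015624999 → n_i = 8.000  → integer, n_i = 8 ✓

Only n_f = 4 gives an integer upper level, n_i = 8.

The transition is from n = 8 to n = 4 (emission).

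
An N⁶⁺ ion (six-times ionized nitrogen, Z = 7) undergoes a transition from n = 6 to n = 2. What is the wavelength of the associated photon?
8.37 nm

First, find the transition energy using E_n = -13.6057 Z² / n² eV:
E_6 = -13.6057 × 7² / 6² = -18.5189 eV
E_2 = -13.6057 × 7² / 2² = -166.6698 eV

Photon energy: |ΔE| = |E_2 - E_6| = 148.1509 eV

Convert to wavelength using E = hc/λ with hc = 1239.84 eV·nm:
λ = hc/E = 1239.84 eV·nm / 148.1509 eV
λ = 8.37 nm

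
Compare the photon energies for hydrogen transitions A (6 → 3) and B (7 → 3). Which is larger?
7 → 3

Calculate the energy for each transition:

Transition 6 → 3:
ΔE₁ = |E_3 - E_6| = |-13.6057/3² - (-13.6057/6²)|
ΔE₁ = |-1.51174444 - (-0.37793611)| = 1.13381 eV

Transition 7 → 3:
ΔE₂ = |E_3 - E_7| = |-13.6057/3² - (-13.6057/7²)|
ΔE₂ = |-1.51174444 - (-0.27766735)| = 1.23408 eV

Since 1.23408 eV > 1.13381 eV, the transition 7 → 3 emits the more energetic photon.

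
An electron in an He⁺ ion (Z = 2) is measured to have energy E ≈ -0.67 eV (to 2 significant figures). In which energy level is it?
n = 9

The exact energy levels follow E_n = -13.6057 Z² / n² eV with Z = 2.

The measured value (-0.67 eV) is reported to only 2 significant figures, so we must test candidate n values and see which one matches to that precision.

Candidate energies:
  n = 7:  E = -13.6057 × 2² / 7² = -1.11067 eV
  n = 8:  E = -13.6057 × 2² / 8² = -0.85036 eV
  n = 9:  E = -13.6057 × 2² / 9² = -0.67189 eV  ← matches
  n = 10:  E = -13.6057 × 2² / 10² = -0.54423 eV
  n = 11:  E = -13.6057 × 2² / 11² = -0.44978 eV

Checking against the measurement of -0.67 eV (2 sig figs), only n = 9 agrees:
E_9 = -0.67189 eV, which rounds to -0.67 eV ✓

Therefore n = 9.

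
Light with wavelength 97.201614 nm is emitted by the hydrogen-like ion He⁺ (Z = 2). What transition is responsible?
n = 8 → n = 2

First, find the photon energy from the wavelength (hc = 1239.84 eV·nm):
E = hc/λ = 1239.84 eV·nm / 97.201614 nm = 12.755344 eV

The energy levels of He⁺ satisfy E_n = -13.6057 × 2² / n² eV, so an emission n_i → n_f releases
ΔE = 13.6057 × 2² × (1/n_f² − 1/n_i²) eV.

Setting ΔE equal to the photon energy:
1/n_f² − 1/n_i² = 12.755344 / (13.6057 × 2²) = 0.23437500

Since 1/n_i² must be positive, we need 1/n_f² > 0.23437500, i.e. n_f ≤ 2. For each allowed n_f, solve n_i = (1/n_f² − 0.23437500)^(−1/2) and check whether it is a whole number:
  n_f = 1: 1/n_i² = 1.00000000 − 0.23437500 = 0.76562500 → n_i = 1.143  (not an integer) ✗
  n_f = 2: 1/n_i² = 0.25000000 − 0.23437500 = 0.01562500 → n_i = 8.000  → integer, n_i = 8 ✓

Only n_f = 2 gives an integer upper level, n_i = 8.

The transition is from n = 8 to n = 2 (emission).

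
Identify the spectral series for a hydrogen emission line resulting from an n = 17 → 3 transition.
Paschen series

The spectral series in hydrogen are named based on the final (lower) energy level:
- Lyman series: n_final = 1 (ultraviolet)
- Balmer series: n_final = 2 (visible/near-UV)
- Paschen series: n_final = 3 (infrared)
- Brackett series: n_final = 4 (infrared)
- Pfund series: n_final = 5 (far infrared)

Since this transition ends at n = 3, it belongs to the Paschen series.

For reference, this 17 → 3 line has photon energy
ΔE = 13.6057 eV × (1/3² - 1/17²) = 1.464666 eV,
corresponding to wavelength λ = hc/ΔE = 1239.84 eV·nm / 1.464666 eV = 846.50 nm in the infrared region.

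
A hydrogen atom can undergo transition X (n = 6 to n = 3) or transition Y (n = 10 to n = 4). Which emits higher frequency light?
6 → 3

Calculate the energy for each transition:

Transition 6 → 3:
ΔE₁ = |E_3 - E_6| = |-13.6057/3² - (-13.6057/6²)|
ΔE₁ = |-1.511744444444 - (-0.377936111111)| = 1.133808333 eV

Transition 10 → 4:
ΔE₂ = |E_4 - E_10| = |-13.6057/4² - (-13.6057/10²)|
ΔE₂ = |-0.850356250000 - (-0.136057000000)| = 0.714299250 eV

Since 1.133808333 eV > 0.714299250 eV, the transition 6 → 3 emits the more energetic photon.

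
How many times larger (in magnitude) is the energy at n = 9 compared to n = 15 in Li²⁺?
2.78

Using E_n = -13.6057 Z² / n² eV with Z = 3:

E_9 = -13.6057 × 3² / 9² = -122.4513 / 81 = -1.51174444 eV
E_15 = -13.6057 × 3² / 15² = -122.4513 / 225 = -0.54422800 eV

The ratio is:
E_9/E_15 = (-1.51174444) / (-0.54422800)
E_9/E_15 = (-122.4513/81) / (-122.4513/225)
E_9/E_15 = 225/81
E_9/E_15 = 2.78
(Note: the Z² factors cancel in the ratio.)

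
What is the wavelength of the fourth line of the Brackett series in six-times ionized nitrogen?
39.67413 nm

The lines of a series are numbered from the longest wavelength (smallest ΔE) outward; the fourth line is the transition from n = n_f + 4 to n_f.
The Brackett series has all transitions ending at n_f = 4.

For N⁶⁺ (Z = 7), the fourth line (δ-line) is the jump from n = 8 to n = 4:
E_8 = -13.6057 × 7² / 8² = -10.4168641 eV
E_4 = -13.6057 × 7² / 4² = -41.6674563 eV
ΔE = E_8 - E_4 = 31.2505922 eV

λ = hc/E = 1239.84 eV·nm / 31.2505922 eV
λ = 39.67413 nm

This is the δ-line of the Brackett series in N⁶⁺.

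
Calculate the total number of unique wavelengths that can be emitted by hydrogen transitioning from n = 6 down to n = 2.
10

The electron can occupy levels n = 2, 3, ..., 6 during de-excitation — that is m = 6 - 2 + 1 = 5 distinct levels.

The number of distinct spectral lines equals the number of ways to choose 2 of these m levels (each pair gives one possible emission transition):

Number of lines = m(m-1)/2 = 5×4/2 = 10

These correspond to all possible transitions between the 5 levels:
6 → 5, 6 → 4, 6 → 3, 6 → 2, 5 → 4, 5 → 3, 5 → 2, 4 → 3...

Each transition produces a photon with a unique energy (and thus wavelength). This count does not depend on Z.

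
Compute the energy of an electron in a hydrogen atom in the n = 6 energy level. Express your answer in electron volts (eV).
-0.38 eV

The energy levels of a hydrogen-like atom are given by:
E_n = -13.6057 eV / n²

For n = 6:
E_6 = -13.6057 eV / 6²
E_6 = -13.6057 eV / 36
E_6 = -0.38 eV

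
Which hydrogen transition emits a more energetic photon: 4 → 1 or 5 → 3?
4 → 1

Calculate the energy for each transition:

Transition 4 → 1:
ΔE₁ = |E_1 - E_4| = |-13.6057/1² - (-13.6057/4²)|
ΔE₁ = |-13.605700000 - (-0.850356250)| = 12.755344 eV

Transition 5 → 3:
ΔE₂ = |E_3 - E_5| = |-13.6057/3² - (-13.6057/5²)|
ΔE₂ = |-1.511744444 - (-0.544228000)| = 0.967516 eV

Since 12.755344 eV > 0.967516 eV, the transition 4 → 1 emits the more energetic photon.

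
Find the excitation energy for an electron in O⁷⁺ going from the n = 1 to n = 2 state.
653.073600 eV

The energy levels of a hydrogen-like atom are E_n = -13.6057 Z² eV / n².

Energy at n = 1: E_1 = -13.6057 × 8² / 1² = -870.764800000 eV
Energy at n = 2: E_2 = -13.6057 × 8² / 2² = -217.691200000 eV

The excitation energy is the difference:
ΔE = E_2 - E_1
ΔE = -217.691200000 - (-870.764800000)
ΔE = 653.073600 eV

Since this is positive, energy must be absorbed (photon absorption).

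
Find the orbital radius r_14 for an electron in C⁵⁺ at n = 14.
1.728646 nm (or 17.286456 Å)

The Bohr radius formula is:
r_n = n² a₀ / Z

where a₀ = 0.052917721 nm is the Bohr radius.

For C⁵⁺ (Z = 6) at n = 14:
r_14 = 14² × 0.052917721 nm / 6
r_14 = 196 × 0.052917721 nm / 6
r_14 = 10.3718733 nm / 6
r_14 = 1.728646 nm

The electron orbits at approximately 1.728646 nm from the nucleus.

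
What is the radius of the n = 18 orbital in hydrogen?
17.14534 nm (or 171.45341 Å)

The Bohr radius formula is:
r_n = n² a₀ / Z

where a₀ = 0.05291772 nm is the Bohr radius.

For H (Z = 1) at n = 18:
r_18 = 18² × 0.05291772 nm / 1
r_18 = 324 × 0.05291772 nm / 1
r_18 = 17.145341 nm / 1
r_18 = 17.14534 nm

The electron orbits at approximately 17.14534 nm from the nucleus.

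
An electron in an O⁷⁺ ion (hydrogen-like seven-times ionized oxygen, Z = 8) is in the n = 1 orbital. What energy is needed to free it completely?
870.76480 eV

The ionization energy is the energy needed to remove the electron completely (n → ∞).

For a hydrogen-like ion with Z = 8, E_n = -13.6057 Z² / n² eV.

At n = 1: E_1 = -13.6057 × 8² / 1² = -870.76480000 eV
At n = ∞: E_∞ = 0 eV

Ionization energy = E_∞ - E_1 = 0 - (-870.76480000) = 870.76480000 eV
Ionization energy ≈ 870.76480 eV

This is also called the binding energy of the electron in state n = 1.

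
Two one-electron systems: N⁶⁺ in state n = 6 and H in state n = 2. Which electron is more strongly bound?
N⁶⁺ at n = 6 (E = -18.518869 eV)

Using E_n = -13.6057 Z² / n² eV:

N⁶⁺ (Z = 7) at n = 6:
E = -13.6057 × 7² / 6² = -13.6057 × 49 / 36 = -18.518869444 eV

H (Z = 1) at n = 2:
E = -13.6057 × 1² / 2² = -13.6057 × 1 / 4 = -3.401425000 eV

Since -18.518869444 eV < -3.401425000 eV,
N⁶⁺ at n = 6 is more tightly bound (requires more energy to ionize).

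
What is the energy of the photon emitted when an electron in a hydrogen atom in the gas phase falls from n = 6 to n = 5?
0.17 eV

The energy levels are E_n = -13.6057 eV / n².

Energy at n = 6: E_6 = -13.6057 / 6² = -0.37794 eV
Energy at n = 5: E_5 = -13.6057 / 5² = -0.54423 eV

For emission (electron falling to lower state), the photon energy is:
E_photon = E_6 - E_5 = |-0.37794 - (-0.54423)|
E_photon = 0.17 eV

This energy is carried away by the emitted photon.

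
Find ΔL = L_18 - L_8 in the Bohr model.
1.05457e-33 J·s (or 10ℏ)

In the Bohr model, L_n = nℏ where ℏ = 1.0545718e-34 J·s.

L_18 = 18ℏ = 1.8982292e-33 J·s
L_8 = 8ℏ = 8.4365744e-34 J·s

ΔL = L_18 - L_8 = (18 - 8)ℏ = 10ℏ
ΔL = 10 × 1.0545718e-34 J·s = 1.05457e-33 J·s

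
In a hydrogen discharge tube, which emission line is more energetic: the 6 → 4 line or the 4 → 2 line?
4 → 2

Calculate the energy for each transition:

Transition 6 → 4:
ΔE₁ = |E_4 - E_6| = |-13.6057/4² - (-13.6057/6²)|
ΔE₁ = |-0.8503562500 - (-0.3779361111)| = 0.4724201 eV

Transition 4 → 2:
ΔE₂ = |E_2 - E_4| = |-13.6057/2² - (-13.6057/4²)|
ΔE₂ = |-3.4014250000 - (-0.8503562500)| = 2.5510688 eV

Since 2.5510688 eV > 0.4724201 eV, the transition 4 → 2 emits the more energetic photon.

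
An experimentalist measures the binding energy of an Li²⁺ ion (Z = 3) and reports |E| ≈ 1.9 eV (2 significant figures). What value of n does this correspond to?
n = 8

The exact energy levels follow E_n = -13.6057 Z² / n² eV with Z = 3.

The measured value (-1.9 eV) is reported to only 2 significant figures, so we must test candidate n values and see which one matches to that precision.

Candidate energies:
  n = 6:  E = -13.6057 × 3² / 6² = -3.40143 eV
  n = 7:  E = -13.6057 × 3² / 7² = -2.49901 eV
  n = 8:  E = -13.6057 × 3² / 8² = -1.91330 eV  ← matches
  n = 9:  E = -13.6057 × 3² / 9² = -1.51174 eV
  n = 10:  E = -13.6057 × 3² / 10² = -1.22451 eV

Checking against the measurement of -1.9 eV (2 sig figs), only n = 8 agrees:
E_8 = -1.91330 eV, which rounds to -1.9 eV ✓

Therefore n = 8.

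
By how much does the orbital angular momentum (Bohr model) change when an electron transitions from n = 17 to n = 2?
1.582e-33 J·s (or 15ℏ)

In the Bohr model, L_n = nℏ where ℏ = 1.05457e-34 J·s.

L_17 = 17ℏ = 1.79277e-33 J·s
L_2 = 2ℏ = 2.10914e-34 J·s

ΔL = L_17 - L_2 = (17 - 2)ℏ = 15ℏ
ΔL = 15 × 1.05457e-34 J·s = 1.582e-33 J·s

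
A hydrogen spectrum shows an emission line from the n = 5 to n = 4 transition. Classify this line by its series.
Brackett series

The spectral series in hydrogen are named based on the final (lower) energy level:
- Lyman series: n_final = 1 (ultraviolet)
- Balmer series: n_final = 2 (visible/near-UV)
- Paschen series: n_final = 3 (infrared)
- Brackett series: n_final = 4 (infrared)
- Pfund series: n_final = 5 (far infrared)

Since this transition ends at n = 4, it belongs to the Brackett series.

For reference, this 5 → 4 line has photon energy
ΔE = 13.6057 eV × (1/4² - 1/5²) = 0.3061282500 eV,
corresponding to wavelength λ = hc/ΔE = 1239.84 eV·nm / 0.3061282500 eV = 4050.0673 nm in the infrared region.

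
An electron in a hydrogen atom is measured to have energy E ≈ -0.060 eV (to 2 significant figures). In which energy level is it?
n = 15

The exact energy levels follow E_n = -13.6057 eV / n².

The measured value (-0.060 eV) is reported to only 2 significant figures, so we must test candidate n values and see which one matches to that precision.

Candidate energies:
  n = 13:  E = -13.6057/13² = -0.08051 eV
  n = 14:  E = -13.6057/14² = -0.06942 eV
  n = 15:  E = -13.6057/15² = -0.06047 eV  ← matches
  n = 16:  E = -13.6057/16² = -0.05315 eV
  n = 17:  E = -13.6057/17² = -0.04708 eV

Checking against the measurement of -0.060 eV (2 sig figs), only n = 15 agrees:
E_15 = -0.06047 eV, which rounds to -0.060 eV ✓

Therefore n = 15.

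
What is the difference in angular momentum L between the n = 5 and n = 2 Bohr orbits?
3.164e-34 J·s (or 3ℏ)

In the Bohr model, L_n = nℏ where ℏ = 1.05457e-34 J·s.

L_5 = 5ℏ = 5.27285e-34 J·s
L_2 = 2ℏ = 2.10914e-34 J·s

ΔL = L_5 - L_2 = (5 - 2)ℏ = 3ℏ
ΔL = 3 × 1.05457e-34 J·s = 3.164e-34 J·s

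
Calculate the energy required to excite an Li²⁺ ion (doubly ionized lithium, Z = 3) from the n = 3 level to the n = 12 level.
12.75534 eV

The energy levels of a hydrogen-like atom are E_n = -13.6057 Z² eV / n².

Energy at n = 3: E_3 = -13.6057 × 3² / 3² = -13.60570000 eV
Energy at n = 12: E_12 = -13.6057 × 3² / 12² = -0.85035625 eV

The excitation energy is the difference:
ΔE = E_12 - E_3
ΔE = -0.85035625 - (-13.60570000)
ΔE = 12.75534 eV

Since this is positive, energy must be absorbed (photon absorption).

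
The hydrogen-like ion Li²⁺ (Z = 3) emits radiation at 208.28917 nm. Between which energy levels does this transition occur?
n = 4 → n = 3

First, find the photon energy from the wavelength (hc = 1239.84 eV·nm):
E = hc/λ = 1239.84 eV·nm / 208.28917 nm = 5.9524938 eV

The energy levels of Li²⁺ satisfy E_n = -13.6057 × 3² / n² eV, so an emission n_i → n_f releases
ΔE = 13.6057 × 3² × (1/n_f² − 1/n_i²) eV.

Setting ΔE equal to the photon energy:
1/n_f² − 1/n_i² = 5.9524938 / (13.6057 × 3²) = 0.048611112

Since 1/n_i² must be positive, we need 1/n_f² > 0.048611112, i.e. n_f ≤ 4. For each allowed n_f, solve n_i = (1/n_f² − 0.048611112)^(−1/2) and check whether it is a whole number:
  n_f = 1: 1/n_i² = 1.000000000 − 0.048611112 = 0.951388888 → n_i = 1.025  (not an integer) ✗
  n_f = 2: 1/n_i² = 0.250000000 − 0.048611112 = 0.201388888 → n_i = 2.228  (not an integer) ✗
  n_f = 3: 1/n_i² = 0.111111111 − 0.048611112 = 0.062499999 → n_i = 4.000  → integer, n_i = 4 ✓
  n_f = 4: 1/n_i² = 0.062500000 − 0.048611112 = 0.013888888 → n_i = 8.485  (not an integer) ✗

Only n_f = 3 gives an integer upper level, n_i = 4.

The transition is from n = 4 to n = 3 (emission).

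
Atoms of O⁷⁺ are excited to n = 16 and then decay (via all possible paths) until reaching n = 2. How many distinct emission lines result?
105

The electron can occupy levels n = 2, 3, ..., 16 during de-excitation — that is m = 16 - 2 + 1 = 15 distinct levels.

The number of distinct spectral lines equals the number of ways to choose 2 of these m levels (each pair gives one possible emission transition):

Number of lines = m(m-1)/2 = 15×14/2 = 105

These correspond to all possible transitions between the 15 levels:
16 → 15, 16 → 14, 16 → 13, 16 → 12, 16 → 11, 16 → 10, 16 → 9, 16 → 8...

Each transition produces a photon with a unique energy (and thus wavelength). This count does not depend on Z.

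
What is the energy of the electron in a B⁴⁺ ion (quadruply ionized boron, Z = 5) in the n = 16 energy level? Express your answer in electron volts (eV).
-1.33 eV

The energy levels of a hydrogen-like atom are given by:
E_n = -13.6057 Z² / n² eV  (with Z = 5 for B⁴⁺)

For n = 16:
E_16 = -13.6057 × 5² / 16²
E_16 = -13.6057 × 25 / 256
E_16 = -1.33 eV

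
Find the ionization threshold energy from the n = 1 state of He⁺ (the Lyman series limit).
54.4228 eV

The series limit corresponds to the transition from n = ∞ to n = 1.
This is the highest energy (shortest wavelength) transition in the Lyman series.

E_∞ = 0 eV
E_1 = -13.6057 × 2² / 1² = -54.4228 eV

Energy at series limit:
ΔE = E_∞ - E_1 = 0 - (-54.4228) = 54.4228 eV

This energy equals the ionization energy from the n = 1 state of He⁺.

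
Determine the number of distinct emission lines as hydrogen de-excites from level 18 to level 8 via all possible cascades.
55

The electron can occupy levels n = 8, 9, ..., 18 during de-excitation — that is m = 18 - 8 + 1 = 11 distinct levels.

The number of distinct spectral lines equals the number of ways to choose 2 of these m levels (each pair gives one possible emission transition):

Number of lines = m(m-1)/2 = 11×10/2 = 55

These correspond to all possible transitions between the 11 levels:
18 → 17, 18 → 16, 18 → 15, 18 → 14, 18 → 13, 18 → 12, 18 → 11, 18 → 10...

Each transition produces a photon with a unique energy (and thus wavelength). This count does not depend on Z.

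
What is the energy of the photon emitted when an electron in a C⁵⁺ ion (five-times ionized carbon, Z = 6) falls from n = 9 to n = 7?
3.9490 eV

The energy levels are E_n = -13.6057 Z² eV / n².

Energy at n = 9: E_9 = -13.6057 × 6² / 9² = -6.0469778 eV
Energy at n = 7: E_7 = -13.6057 × 6² / 7² = -9.9960245 eV

For emission (electron falling to lower state), the photon energy is:
E_photon = E_9 - E_7 = |-6.0469778 - (-9.9960245)|
E_photon = 3.9490 eV

This energy is carried away by the emitted photon.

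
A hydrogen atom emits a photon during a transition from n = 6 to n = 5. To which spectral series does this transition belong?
Pfund series

The spectral series in hydrogen are named based on the final (lower) energy level:
- Lyman series: n_final = 1 (ultraviolet)
- Balmer series: n_final = 2 (visible/near-UV)
- Paschen series: n_final = 3 (infrared)
- Brackett series: n_final = 4 (infrared)
- Pfund series: n_final = 5 (far infrared)

Since this transition ends at n = 5, it belongs to the Pfund series.

For reference, this 6 → 5 line has photon energy
ΔE = 13.6057 eV × (1/5² - 1/6²) = 0.16629189 eV,
corresponding to wavelength λ = hc/ΔE = 1239.84 eV·nm / 0.16629189 eV = 7455.81 nm in the far infrared region.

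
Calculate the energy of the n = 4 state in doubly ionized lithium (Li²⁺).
-7.65321 eV

For hydrogen-like ions, the energy levels scale with Z²:
E_n = -13.6057 Z² / n² eV

For Li²⁺ (Z = 3) at n = 4:
E_4 = -13.6057 × 3² / 4²
E_4 = -13.6057 × 9 / 16
E_4 = -122.4513 / 16
E_4 = -7.65321 eV

The energy is 9 times more negative than hydrogen at the same n due to the stronger nuclear charge.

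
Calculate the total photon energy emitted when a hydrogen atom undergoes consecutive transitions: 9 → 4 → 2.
3.233 eV

The energy levels of hydrogen are E_n = -13.6057 / n² eV.

First transition (9 → 4):
ΔE₁ = |E_4 - E_9|
ΔE₁ = |-0.850356250 - (-0.167971605)| = 0.682385 eV

Second transition (4 → 2):
ΔE₂ = |E_2 - E_4|
ΔE₂ = |-3.401425000 - (-0.850356250)| = 2.551069 eV

Total energy released:
E_total = ΔE₁ + ΔE₂ = 0.682385 + 2.551069 = 3.233 eV

Note: This equals the direct transition 9 → 2: 3.233 eV ✓
Energy is conserved regardless of the path taken.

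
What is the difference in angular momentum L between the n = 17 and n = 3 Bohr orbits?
1.48e-33 J·s (or 14ℏ)

In the Bohr model, L_n = nℏ where ℏ = 1.0546e-34 J·s.

L_17 = 17ℏ = 1.7928e-33 J·s
L_3 = 3ℏ = 3.1638e-34 J·s

ΔL = L_17 - L_3 = (17 - 3)ℏ = 14ℏ
ΔL = 14 × 1.0546e-34 J·s = 1.48e-33 J·s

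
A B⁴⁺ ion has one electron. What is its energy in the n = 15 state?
-1.512 eV

For hydrogen-like ions, the energy levels scale with Z²:
E_n = -13.6057 Z² / n² eV

For B⁴⁺ (Z = 5) at n = 15:
E_15 = -13.6057 × 5² / 15²
E_15 = -13.6057 × 25 / 225
E_15 = -340.1425 / 225
E_15 = -1.512 eV

The energy is 25 times more negative than hydrogen at the same n due to the stronger nuclear charge.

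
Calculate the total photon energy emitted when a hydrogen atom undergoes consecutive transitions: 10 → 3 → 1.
13.4696 eV

The energy levels of hydrogen are E_n = -13.6057 / n² eV.

First transition (10 → 3):
ΔE₁ = |E_3 - E_10|
ΔE₁ = |-1.5117444444 - (-0.1360570000)| = 1.3756874 eV

Second transition (3 → 1):
ΔE₂ = |E_1 - E_3|
ΔE₂ = |-13.6057000000 - (-1.5117444444)| = 12.0939556 eV

Total energy released:
E_total = ΔE₁ + ΔE₂ = 1.3756874 + 12.0939556 = 13.4696 eV

Note: This equals the direct transition 10 → 1: 13.4696 eV ✓
Energy is conserved regardless of the path taken.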